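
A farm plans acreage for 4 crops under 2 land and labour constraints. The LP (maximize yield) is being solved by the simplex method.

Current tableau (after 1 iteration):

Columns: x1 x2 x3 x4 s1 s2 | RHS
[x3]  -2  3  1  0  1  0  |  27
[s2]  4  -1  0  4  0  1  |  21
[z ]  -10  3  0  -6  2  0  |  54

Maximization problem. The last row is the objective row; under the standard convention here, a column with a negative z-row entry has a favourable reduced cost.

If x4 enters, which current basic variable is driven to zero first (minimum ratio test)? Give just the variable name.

Ratios: row 1 (x3): entry 0 ≤ 0, skip; row 2 (s2): 21/4 = 21/4.
Minimum ratio 21/4 is in the s2 row, so s2 leaves.

s2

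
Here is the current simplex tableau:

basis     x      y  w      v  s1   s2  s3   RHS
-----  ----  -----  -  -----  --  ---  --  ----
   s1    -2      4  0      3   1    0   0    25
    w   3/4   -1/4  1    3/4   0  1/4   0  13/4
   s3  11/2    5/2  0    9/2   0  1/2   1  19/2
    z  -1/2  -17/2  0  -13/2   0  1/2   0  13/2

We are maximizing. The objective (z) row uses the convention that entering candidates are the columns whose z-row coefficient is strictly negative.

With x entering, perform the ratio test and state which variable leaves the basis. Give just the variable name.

Ratios: row 1 (s1): entry -2 ≤ 0, skip; row 2 (w): (13/4)/(3/4) = 13/3; row 3 (s3): (19/2)/(11/2) = 19/11.
Minimum ratio 19/11 is in the s3 row, so s3 leaves.

s3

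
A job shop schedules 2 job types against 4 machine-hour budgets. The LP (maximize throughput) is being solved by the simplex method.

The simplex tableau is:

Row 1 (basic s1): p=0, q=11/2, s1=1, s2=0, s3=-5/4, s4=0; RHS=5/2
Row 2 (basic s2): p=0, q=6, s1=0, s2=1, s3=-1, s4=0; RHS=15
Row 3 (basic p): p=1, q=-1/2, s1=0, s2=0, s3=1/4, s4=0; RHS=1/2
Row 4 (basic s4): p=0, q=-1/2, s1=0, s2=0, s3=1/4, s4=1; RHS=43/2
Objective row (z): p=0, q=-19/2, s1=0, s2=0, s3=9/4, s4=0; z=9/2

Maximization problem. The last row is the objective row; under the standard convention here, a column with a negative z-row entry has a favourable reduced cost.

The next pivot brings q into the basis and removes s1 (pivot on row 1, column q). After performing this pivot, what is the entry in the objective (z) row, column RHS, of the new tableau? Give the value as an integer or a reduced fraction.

Pivot element is row 1, column q: 11/2.
Normalize row 1: new (row 1, RHS) = (5/2)/(11/2) = 5/11.
z-row ← z-row − (-19/2)·(new row 1): 9/2 − (-19/2)·(5/11) = 97/11.

97/11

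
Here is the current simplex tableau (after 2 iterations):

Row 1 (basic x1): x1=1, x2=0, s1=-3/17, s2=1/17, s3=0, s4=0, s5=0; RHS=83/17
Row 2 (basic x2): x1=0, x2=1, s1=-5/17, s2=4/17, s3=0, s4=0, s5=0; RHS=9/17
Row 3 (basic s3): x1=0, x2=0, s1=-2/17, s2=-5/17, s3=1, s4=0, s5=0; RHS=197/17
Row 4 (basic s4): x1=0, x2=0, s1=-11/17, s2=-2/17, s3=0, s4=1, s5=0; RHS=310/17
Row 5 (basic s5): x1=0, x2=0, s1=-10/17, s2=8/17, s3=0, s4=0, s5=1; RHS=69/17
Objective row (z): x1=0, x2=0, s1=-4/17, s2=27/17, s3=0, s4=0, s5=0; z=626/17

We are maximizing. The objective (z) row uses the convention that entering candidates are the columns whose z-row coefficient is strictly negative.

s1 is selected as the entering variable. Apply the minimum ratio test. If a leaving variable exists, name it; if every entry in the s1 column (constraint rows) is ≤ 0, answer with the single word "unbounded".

unbounded

s1-column entries: row 1: -3/17, row 2: -5/17, row 3: -2/17, row 4: -11/17, row 5: -10/17. All ≤ 0, so s1 can increase without bound; the LP is unbounded in this direction.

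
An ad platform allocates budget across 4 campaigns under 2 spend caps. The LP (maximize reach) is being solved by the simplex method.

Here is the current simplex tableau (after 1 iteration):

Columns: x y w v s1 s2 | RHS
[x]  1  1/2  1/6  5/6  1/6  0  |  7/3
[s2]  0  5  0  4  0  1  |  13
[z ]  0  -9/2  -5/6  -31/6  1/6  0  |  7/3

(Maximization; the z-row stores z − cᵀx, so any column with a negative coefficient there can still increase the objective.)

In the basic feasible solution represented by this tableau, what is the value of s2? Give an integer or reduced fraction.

13

s2 is basic (row 2); its value is the RHS of that row: 13.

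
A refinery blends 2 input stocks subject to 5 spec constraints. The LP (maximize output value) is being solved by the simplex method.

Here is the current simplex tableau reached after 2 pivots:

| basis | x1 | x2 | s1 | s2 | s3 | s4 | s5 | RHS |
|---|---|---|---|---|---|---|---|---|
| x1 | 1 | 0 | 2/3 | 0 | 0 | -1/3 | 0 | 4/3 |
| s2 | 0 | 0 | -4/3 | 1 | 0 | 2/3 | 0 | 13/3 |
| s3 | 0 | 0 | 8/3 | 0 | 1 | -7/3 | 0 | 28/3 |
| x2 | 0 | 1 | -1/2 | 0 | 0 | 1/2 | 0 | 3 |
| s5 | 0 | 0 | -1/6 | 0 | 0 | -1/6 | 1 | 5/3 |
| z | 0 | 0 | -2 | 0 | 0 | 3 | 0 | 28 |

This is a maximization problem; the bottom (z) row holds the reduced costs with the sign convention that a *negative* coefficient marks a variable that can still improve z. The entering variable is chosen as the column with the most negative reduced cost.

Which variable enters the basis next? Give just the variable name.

Objective-row coefficients: x1: 0, x2: 0, s1: -2, s2: 0, s3: 0, s4: 3, s5: 0.
The most negative is -2 in column s1, so s1 enters.

s1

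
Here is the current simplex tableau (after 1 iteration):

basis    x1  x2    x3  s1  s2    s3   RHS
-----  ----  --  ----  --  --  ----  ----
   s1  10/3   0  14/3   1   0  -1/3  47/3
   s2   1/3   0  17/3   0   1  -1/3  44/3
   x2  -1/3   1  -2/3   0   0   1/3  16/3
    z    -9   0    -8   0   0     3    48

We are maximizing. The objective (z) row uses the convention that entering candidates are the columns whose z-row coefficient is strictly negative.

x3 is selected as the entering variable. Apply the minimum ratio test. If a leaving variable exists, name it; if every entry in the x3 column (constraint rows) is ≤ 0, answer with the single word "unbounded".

s2

Ratios: row 1 (s1): (47/3)/(14/3) = 47/14; row 2 (s2): (44/3)/(17/3) = 44/17; row 3 (x2): entry -2/3 ≤ 0, skip.
Minimum ratio is in the s2 row, so s2 leaves.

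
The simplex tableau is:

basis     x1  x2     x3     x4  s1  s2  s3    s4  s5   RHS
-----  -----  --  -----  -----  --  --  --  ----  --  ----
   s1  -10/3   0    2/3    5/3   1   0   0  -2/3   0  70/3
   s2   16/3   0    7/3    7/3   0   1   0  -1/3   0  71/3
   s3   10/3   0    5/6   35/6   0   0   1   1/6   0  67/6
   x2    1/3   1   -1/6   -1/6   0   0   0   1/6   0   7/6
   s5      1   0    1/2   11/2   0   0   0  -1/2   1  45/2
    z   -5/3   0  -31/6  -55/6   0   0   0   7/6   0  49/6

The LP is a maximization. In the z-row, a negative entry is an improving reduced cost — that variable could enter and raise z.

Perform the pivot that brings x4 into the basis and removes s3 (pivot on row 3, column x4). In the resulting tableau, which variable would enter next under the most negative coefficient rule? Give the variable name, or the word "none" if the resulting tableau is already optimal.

Pivot element 35/6. New z-row = old z-row − (-55/6)·(row 3/(35/6)).
Updated z-row coefficients: x1: 25/7, x2: 0, x3: -27/7, x4: 0, s1: 0, s2: 0, s3: 11/7, s4: 10/7, s5: 0.
The most negative is -27/7 in column x3, so x3 would enter next.

x3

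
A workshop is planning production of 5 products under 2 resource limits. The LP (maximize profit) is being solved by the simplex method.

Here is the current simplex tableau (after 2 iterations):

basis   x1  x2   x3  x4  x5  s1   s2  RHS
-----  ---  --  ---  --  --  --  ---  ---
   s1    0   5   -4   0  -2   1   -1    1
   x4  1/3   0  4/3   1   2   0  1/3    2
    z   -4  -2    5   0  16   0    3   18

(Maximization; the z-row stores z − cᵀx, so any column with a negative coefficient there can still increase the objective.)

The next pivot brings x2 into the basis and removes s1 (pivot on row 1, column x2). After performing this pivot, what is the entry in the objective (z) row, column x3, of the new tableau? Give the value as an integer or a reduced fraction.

17/5

Pivot element is row 1, column x2: 5.
Normalize row 1: new (row 1, x3) = (-4)/5 = -4/5.
z-row ← z-row − (-2)·(new row 1): 5 − (-2)·(-4/5) = 17/5.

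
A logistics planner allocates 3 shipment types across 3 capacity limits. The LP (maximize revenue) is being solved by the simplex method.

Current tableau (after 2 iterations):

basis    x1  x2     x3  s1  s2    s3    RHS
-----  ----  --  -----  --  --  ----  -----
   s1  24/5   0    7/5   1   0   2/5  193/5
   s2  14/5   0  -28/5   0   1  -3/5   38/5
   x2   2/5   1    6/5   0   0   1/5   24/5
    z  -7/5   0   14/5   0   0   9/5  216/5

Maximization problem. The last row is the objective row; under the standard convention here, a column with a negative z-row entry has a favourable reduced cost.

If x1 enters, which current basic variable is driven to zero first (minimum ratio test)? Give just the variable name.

s2

Ratios: row 1 (s1): (193/5)/(24/5) = 193/24; row 2 (s2): (38/5)/(14/5) = 19/7; row 3 (x2): (24/5)/(2/5) = 12.
Minimum ratio 19/7 is in the s2 row, so s2 leaves.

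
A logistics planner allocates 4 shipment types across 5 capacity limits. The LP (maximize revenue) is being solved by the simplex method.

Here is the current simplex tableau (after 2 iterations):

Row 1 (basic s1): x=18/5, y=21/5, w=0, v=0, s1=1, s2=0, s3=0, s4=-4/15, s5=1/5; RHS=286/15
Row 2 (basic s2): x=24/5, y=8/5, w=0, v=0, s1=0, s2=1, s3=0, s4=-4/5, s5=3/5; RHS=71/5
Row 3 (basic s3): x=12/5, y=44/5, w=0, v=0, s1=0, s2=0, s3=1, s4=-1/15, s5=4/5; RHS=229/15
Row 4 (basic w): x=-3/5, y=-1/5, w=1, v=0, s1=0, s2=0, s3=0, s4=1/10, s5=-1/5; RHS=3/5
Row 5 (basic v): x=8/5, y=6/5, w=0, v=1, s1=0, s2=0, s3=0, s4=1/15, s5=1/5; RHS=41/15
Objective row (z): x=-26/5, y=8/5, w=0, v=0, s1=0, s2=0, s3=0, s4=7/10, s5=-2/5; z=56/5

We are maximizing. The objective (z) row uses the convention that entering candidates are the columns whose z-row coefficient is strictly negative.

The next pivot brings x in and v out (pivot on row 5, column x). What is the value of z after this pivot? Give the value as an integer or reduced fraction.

Minimum ratio for x: (41/15)/(8/5) = 41/24.
z changes by −(z-row coeff of x)·ratio = −(-26/5)·(41/24) = 533/60.
New z = 56/5 + (533/60) = 241/12.

241/12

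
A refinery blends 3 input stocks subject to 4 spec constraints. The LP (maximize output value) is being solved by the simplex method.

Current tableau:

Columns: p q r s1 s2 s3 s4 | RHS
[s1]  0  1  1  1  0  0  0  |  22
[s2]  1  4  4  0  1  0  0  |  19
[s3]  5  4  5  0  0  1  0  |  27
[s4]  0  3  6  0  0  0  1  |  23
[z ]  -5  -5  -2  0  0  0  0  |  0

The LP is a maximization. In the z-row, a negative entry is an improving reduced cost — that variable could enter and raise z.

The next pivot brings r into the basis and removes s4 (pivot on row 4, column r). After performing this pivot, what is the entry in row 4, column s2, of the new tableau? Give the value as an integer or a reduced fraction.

Pivot element is row 4, column r: 6.
Normalize row 4: new (row 4, s2) = 0/6 = 0.
Row 4 is the pivot row, so the entry is 0.

0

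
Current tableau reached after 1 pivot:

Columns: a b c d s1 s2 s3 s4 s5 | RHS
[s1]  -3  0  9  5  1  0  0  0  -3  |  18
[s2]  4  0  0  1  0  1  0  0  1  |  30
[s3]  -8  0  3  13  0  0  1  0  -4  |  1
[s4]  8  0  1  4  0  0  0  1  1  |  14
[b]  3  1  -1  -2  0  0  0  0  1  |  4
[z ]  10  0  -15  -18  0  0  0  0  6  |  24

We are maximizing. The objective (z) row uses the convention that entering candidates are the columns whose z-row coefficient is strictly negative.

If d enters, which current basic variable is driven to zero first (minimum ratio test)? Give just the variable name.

Ratios: row 1 (s1): 18/5 = 18/5; row 2 (s2): 30/1 = 30; row 3 (s3): 1/13 = 1/13; row 4 (s4): 14/4 = 7/2; row 5 (b): entry -2 ≤ 0, skip.
Minimum ratio 1/13 is in the s3 row, so s3 leaves.

s3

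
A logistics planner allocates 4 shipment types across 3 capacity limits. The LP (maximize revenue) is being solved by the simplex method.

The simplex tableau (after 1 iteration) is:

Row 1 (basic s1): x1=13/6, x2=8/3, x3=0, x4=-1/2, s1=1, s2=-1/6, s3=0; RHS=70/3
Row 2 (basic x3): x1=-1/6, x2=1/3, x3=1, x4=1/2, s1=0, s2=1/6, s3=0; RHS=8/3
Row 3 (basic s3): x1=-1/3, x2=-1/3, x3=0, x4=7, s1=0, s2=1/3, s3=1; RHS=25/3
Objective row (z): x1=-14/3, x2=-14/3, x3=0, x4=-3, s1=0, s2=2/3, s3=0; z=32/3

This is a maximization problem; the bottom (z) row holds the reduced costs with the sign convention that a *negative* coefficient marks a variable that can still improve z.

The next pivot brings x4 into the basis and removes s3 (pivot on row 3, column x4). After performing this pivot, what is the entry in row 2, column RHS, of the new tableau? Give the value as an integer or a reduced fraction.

Pivot element is row 3, column x4: 7.
Normalize row 3: new (row 3, RHS) = (25/3)/7 = 25/21.
row 2 ← row 2 − (1/2)·(new row 3): 8/3 − (1/2)·(25/21) = 29/14.

29/14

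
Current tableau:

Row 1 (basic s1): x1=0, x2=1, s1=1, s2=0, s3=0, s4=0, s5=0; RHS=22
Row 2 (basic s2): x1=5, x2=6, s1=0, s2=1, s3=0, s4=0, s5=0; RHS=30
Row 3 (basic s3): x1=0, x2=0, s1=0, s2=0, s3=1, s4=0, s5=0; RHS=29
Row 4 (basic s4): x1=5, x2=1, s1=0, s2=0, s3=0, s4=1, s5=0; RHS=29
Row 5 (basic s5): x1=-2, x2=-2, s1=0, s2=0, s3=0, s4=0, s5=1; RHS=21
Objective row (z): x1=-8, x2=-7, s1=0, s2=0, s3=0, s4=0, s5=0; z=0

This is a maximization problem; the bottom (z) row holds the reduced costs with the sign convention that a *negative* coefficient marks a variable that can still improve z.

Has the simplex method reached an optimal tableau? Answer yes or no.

Column x1 has objective-row coefficient -8, which is negative; an improving pivot exists, so not yet optimal.

no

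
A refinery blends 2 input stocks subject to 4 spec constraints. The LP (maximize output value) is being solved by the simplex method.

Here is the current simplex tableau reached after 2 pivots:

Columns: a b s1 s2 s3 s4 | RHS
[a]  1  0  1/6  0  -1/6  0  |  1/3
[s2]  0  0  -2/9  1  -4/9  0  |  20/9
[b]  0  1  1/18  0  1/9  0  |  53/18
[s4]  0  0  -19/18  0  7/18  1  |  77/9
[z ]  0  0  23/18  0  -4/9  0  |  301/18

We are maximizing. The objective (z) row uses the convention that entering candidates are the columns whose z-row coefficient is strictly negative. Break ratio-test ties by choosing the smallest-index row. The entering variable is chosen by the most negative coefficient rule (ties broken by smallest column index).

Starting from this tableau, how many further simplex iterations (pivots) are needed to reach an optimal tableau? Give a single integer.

1

pivot: s3 in, s4 out → z = 53/2
No improving column remains; optimal.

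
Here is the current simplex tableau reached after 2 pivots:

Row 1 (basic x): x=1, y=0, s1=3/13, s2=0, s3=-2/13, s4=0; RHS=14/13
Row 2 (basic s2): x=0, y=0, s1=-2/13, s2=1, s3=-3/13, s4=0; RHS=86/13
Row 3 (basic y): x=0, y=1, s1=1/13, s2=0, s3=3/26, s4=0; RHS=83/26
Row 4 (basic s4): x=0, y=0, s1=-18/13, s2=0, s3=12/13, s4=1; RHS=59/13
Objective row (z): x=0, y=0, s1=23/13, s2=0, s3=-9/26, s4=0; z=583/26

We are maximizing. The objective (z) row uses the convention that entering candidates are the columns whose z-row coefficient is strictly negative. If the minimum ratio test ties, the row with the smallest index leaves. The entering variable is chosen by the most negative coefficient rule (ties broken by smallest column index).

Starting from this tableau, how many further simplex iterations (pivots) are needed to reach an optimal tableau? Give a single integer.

pivot: s3 in, s4 out → z = 193/8
No improving column remains; optimal.

1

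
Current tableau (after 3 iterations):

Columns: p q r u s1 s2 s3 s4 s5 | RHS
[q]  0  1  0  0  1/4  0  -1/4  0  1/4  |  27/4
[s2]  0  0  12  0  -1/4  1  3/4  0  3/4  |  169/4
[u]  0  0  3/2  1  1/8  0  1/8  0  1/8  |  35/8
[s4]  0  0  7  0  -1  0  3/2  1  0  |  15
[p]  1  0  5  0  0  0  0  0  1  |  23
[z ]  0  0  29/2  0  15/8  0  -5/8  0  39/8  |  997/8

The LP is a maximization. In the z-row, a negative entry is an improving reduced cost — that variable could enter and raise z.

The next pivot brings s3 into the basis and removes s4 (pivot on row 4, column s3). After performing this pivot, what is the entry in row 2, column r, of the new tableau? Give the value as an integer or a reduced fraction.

Pivot element is row 4, column s3: 3/2.
Normalize row 4: new (row 4, r) = 7/(3/2) = 14/3.
row 2 ← row 2 − (3/4)·(new row 4): 12 − (3/4)·(14/3) = 17/2.

17/2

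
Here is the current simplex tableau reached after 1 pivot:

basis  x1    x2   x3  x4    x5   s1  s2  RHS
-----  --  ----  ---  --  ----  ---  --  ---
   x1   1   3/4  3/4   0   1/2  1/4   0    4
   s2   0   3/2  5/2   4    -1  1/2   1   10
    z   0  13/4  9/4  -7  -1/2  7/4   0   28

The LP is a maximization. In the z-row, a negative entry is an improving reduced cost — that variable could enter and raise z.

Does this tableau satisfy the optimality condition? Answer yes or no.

no

Column x4 has objective-row coefficient -7, which is negative; an improving pivot exists, so not yet optimal.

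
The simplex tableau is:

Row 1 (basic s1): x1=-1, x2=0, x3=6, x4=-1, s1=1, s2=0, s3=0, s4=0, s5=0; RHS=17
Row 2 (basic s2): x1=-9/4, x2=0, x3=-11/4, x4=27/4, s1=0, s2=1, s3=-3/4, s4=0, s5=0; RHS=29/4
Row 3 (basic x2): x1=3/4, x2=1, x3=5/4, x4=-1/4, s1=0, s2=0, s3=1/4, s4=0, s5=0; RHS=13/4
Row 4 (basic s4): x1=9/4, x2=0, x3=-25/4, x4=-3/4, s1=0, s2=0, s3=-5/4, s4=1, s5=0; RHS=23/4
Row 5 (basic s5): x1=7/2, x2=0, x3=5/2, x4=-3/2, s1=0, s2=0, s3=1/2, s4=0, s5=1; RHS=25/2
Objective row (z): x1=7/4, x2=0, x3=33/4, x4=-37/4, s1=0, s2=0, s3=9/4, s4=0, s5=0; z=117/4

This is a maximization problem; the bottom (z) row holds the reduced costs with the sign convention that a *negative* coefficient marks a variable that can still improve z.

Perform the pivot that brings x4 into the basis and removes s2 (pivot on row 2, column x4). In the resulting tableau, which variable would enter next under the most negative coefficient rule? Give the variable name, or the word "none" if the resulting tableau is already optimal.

Pivot element 27/4. New z-row = old z-row − (-37/4)·(row 2/(27/4)).
Updated z-row coefficients: x1: -4/3, x2: 0, x3: 121/27, x4: 0, s1: 0, s2: 37/27, s3: 11/9, s4: 0, s5: 0.
The most negative is -4/3 in column x1, so x1 would enter next.

x1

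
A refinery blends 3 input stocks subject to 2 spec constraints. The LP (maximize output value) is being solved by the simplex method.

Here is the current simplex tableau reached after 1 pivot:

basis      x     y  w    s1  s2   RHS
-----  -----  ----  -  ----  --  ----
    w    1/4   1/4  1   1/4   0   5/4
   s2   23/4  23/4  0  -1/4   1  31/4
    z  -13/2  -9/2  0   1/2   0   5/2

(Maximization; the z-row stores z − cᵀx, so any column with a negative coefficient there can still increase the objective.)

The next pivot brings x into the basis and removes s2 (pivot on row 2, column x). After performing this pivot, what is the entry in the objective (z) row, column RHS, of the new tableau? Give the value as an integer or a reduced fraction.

Pivot element is row 2, column x: 23/4.
Normalize row 2: new (row 2, RHS) = (31/4)/(23/4) = 31/23.
z-row ← z-row − (-13/2)·(new row 2): 5/2 − (-13/2)·(31/23) = 259/23.

259/23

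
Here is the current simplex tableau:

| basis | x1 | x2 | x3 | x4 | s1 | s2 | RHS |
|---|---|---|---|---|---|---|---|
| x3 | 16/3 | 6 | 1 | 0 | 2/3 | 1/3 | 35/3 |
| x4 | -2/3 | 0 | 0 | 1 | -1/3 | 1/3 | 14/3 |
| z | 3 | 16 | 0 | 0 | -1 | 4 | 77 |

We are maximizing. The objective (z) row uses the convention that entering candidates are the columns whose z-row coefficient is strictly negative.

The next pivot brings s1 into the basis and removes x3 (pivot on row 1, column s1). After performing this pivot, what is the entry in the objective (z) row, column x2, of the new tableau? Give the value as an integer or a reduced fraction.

Pivot element is row 1, column s1: 2/3.
Normalize row 1: new (row 1, x2) = 6/(2/3) = 9.
z-row ← z-row − (-1)·(new row 1): 16 − (-1)·9 = 25.

25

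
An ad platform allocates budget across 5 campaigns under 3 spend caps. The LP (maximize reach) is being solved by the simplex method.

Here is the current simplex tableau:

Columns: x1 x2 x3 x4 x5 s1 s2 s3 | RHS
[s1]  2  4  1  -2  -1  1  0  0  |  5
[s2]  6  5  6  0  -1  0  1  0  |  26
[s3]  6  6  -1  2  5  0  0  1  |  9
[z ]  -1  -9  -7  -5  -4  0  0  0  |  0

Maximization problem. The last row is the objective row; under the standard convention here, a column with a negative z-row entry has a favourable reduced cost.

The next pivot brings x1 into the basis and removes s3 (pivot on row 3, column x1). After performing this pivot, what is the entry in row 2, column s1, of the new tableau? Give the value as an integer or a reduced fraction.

Pivot element is row 3, column x1: 6.
Normalize row 3: new (row 3, s1) = 0/6 = 0.
row 2 ← row 2 − 6·(new row 3): 0 − 6·0 = 0.

0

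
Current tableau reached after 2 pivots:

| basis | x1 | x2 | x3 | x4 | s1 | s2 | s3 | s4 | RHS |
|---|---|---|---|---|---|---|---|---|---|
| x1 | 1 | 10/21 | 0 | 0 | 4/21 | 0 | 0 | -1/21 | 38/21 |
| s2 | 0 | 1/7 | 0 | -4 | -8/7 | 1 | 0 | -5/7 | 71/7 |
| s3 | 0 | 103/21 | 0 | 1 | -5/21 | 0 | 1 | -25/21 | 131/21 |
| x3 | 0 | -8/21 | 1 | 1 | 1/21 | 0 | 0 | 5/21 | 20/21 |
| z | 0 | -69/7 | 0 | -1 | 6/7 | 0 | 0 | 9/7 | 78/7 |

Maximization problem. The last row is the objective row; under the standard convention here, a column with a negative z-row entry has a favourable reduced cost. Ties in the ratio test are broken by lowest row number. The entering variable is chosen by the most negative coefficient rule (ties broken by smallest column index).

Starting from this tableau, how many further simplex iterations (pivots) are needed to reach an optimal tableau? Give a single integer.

pivot: x2 in, s3 out → z = 2439/103
pivot: s4 in, x3 out → z = 173/5
No improving column remains; optimal.

2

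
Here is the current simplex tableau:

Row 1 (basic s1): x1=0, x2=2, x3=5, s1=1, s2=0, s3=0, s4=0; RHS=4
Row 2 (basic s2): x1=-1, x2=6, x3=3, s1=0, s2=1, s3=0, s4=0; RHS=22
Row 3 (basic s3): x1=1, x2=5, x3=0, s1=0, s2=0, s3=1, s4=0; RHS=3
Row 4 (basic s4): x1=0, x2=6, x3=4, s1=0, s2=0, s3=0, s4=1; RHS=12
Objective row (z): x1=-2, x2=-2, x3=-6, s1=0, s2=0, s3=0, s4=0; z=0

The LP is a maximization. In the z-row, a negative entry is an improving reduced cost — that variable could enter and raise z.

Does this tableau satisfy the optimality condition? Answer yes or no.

Column x1 has objective-row coefficient -2, which is negative; an improving pivot exists, so not yet optimal.

no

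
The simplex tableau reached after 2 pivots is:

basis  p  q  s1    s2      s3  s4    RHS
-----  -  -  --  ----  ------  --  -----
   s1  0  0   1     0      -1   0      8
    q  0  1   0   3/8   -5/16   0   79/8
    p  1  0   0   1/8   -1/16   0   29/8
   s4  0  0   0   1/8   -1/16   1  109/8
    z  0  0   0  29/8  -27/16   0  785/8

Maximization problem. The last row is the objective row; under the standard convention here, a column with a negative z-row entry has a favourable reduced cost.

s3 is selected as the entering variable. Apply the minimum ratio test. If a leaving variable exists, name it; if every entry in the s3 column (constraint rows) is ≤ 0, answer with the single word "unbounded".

unbounded

s3-column entries: row 1: -1, row 2: -5/16, row 3: -1/16, row 4: -1/16. All ≤ 0, so s3 can increase without bound; the LP is unbounded in this direction.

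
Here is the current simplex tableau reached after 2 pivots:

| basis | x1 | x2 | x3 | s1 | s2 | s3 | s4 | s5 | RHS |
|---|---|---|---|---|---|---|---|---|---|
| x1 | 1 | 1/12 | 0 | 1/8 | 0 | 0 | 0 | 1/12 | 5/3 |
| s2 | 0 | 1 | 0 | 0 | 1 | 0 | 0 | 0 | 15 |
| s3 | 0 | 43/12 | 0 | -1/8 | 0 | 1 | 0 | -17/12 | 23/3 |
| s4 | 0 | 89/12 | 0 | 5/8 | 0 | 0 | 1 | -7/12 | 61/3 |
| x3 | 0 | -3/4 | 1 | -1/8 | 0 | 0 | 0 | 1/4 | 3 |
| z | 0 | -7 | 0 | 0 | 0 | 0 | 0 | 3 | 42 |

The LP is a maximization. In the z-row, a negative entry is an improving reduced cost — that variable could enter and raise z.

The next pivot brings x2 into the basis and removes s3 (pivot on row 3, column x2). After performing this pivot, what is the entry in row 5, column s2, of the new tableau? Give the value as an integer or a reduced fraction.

Pivot element is row 3, column x2: 43/12.
Normalize row 3: new (row 3, s2) = 0/(43/12) = 0.
row 5 ← row 5 − (-3/4)·(new row 3): 0 − (-3/4)·0 = 0.

0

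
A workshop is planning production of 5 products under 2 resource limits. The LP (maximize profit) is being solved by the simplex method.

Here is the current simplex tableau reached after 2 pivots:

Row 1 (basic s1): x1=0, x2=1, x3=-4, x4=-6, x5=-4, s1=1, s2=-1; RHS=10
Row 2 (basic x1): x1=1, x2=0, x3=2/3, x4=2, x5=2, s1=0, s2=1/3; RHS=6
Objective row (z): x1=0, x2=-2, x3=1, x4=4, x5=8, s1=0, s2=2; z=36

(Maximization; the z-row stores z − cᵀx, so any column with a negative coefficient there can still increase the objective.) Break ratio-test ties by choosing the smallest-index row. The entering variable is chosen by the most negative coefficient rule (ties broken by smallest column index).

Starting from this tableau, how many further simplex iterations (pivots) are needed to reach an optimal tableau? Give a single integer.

3

pivot: x2 in, s1 out → z = 56
pivot: x4 in, x1 out → z = 80
pivot: x3 in, x4 out → z = 119
No improving column remains; optimal.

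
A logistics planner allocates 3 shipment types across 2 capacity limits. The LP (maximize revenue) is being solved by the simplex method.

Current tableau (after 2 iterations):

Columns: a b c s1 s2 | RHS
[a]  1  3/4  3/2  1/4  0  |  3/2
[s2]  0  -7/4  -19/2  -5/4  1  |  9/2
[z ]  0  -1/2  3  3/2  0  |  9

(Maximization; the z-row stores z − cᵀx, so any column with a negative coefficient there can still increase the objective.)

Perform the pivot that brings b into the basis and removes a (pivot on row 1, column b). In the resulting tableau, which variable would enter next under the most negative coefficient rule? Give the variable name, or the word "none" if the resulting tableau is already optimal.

Pivot element 3/4. New z-row = old z-row − (-1/2)·(row 1/(3/4)).
Updated z-row coefficients: a: 2/3, b: 0, c: 4, s1: 5/3, s2: 0.
No coefficient is strictly negative; the tableau after this pivot is optimal.

none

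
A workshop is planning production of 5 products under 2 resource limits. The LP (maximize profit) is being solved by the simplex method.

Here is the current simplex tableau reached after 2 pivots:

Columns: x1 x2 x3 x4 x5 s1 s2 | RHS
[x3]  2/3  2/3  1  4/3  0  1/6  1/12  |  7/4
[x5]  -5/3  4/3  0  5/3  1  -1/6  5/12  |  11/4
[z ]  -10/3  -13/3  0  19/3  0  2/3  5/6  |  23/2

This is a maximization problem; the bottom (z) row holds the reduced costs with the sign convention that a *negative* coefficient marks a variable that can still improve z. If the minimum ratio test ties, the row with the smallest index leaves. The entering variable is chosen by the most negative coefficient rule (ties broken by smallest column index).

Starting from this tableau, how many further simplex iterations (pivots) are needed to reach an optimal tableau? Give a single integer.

pivot: x2 in, x5 out → z = 327/16
pivot: x1 in, x3 out → z = 181/8
No improving column remains; optimal.

2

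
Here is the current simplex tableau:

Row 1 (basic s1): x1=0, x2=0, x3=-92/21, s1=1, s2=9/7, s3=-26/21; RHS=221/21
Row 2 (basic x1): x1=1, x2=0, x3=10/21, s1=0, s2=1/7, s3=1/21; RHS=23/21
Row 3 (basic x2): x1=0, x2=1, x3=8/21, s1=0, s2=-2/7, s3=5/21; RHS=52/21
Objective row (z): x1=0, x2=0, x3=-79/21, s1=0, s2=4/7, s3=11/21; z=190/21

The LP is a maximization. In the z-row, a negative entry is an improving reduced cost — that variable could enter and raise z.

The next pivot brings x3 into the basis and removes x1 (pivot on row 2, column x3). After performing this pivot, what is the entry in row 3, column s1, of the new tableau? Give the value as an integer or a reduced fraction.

Pivot element is row 2, column x3: 10/21.
Normalize row 2: new (row 2, s1) = 0/(10/21) = 0.
row 3 ← row 3 − (8/21)·(new row 2): 0 − (8/21)·0 = 0.

0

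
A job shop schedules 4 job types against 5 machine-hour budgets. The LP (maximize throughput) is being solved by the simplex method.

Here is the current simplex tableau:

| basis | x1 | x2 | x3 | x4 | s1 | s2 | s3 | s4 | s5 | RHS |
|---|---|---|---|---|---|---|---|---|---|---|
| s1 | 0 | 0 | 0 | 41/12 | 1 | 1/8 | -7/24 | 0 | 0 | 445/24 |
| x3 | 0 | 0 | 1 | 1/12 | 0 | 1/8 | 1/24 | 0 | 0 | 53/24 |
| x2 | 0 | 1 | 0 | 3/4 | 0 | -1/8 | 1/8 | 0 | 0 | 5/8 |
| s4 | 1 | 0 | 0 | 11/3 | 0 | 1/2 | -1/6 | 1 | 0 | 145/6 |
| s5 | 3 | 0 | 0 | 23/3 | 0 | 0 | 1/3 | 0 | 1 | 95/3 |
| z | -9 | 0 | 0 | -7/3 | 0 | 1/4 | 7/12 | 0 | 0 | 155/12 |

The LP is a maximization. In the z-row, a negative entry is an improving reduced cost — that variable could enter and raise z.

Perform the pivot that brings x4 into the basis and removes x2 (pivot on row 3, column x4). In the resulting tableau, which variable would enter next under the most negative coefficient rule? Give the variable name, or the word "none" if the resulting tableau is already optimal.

x1

Pivot element 3/4. New z-row = old z-row − (-7/3)·(row 3/(3/4)).
Updated z-row coefficients: x1: -9, x2: 28/9, x3: 0, x4: 0, s1: 0, s2: -5/36, s3: 35/36, s4: 0, s5: 0.
The most negative is -9 in column x1, so x1 would enter next.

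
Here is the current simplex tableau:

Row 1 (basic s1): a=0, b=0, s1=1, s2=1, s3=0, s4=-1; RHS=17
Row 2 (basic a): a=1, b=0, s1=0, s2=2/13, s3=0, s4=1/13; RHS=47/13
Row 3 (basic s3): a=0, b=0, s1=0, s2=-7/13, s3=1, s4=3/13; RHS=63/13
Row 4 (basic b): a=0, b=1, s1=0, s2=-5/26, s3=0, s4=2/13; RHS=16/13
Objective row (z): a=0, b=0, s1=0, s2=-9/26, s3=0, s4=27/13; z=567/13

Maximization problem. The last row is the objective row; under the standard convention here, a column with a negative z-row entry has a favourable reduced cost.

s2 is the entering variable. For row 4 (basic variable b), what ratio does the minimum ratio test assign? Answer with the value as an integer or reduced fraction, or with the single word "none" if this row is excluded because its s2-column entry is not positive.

none

The s2 entry in row 4 is -5/26 ≤ 0, so this row gives no ratio.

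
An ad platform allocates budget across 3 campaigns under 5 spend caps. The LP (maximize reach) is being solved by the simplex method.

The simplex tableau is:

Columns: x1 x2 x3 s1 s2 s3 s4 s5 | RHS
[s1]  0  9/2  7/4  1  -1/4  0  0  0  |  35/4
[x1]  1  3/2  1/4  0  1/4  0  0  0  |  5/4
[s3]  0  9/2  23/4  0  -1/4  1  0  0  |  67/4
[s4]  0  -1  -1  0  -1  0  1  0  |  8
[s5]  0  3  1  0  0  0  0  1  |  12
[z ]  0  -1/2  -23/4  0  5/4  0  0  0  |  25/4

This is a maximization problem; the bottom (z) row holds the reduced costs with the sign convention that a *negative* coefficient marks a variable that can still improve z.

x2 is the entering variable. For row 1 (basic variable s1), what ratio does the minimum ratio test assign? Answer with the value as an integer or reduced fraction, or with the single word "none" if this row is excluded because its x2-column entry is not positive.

35/18

Ratio = RHS / (x2 entry) = (35/4) / (9/2) = 35/18.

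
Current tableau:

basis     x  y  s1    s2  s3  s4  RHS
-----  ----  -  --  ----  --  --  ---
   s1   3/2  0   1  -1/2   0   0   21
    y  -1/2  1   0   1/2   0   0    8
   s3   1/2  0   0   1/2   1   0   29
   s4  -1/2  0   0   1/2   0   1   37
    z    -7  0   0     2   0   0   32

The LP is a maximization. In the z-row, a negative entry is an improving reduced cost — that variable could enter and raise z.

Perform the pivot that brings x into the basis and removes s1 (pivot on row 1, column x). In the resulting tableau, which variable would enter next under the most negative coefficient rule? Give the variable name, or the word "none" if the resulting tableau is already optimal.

Pivot element 3/2. New z-row = old z-row − (-7)·(row 1/(3/2)).
Updated z-row coefficients: x: 0, y: 0, s1: 14/3, s2: -1/3, s3: 0, s4: 0.
The most negative is -1/3 in column s2, so s2 would enter next.

s2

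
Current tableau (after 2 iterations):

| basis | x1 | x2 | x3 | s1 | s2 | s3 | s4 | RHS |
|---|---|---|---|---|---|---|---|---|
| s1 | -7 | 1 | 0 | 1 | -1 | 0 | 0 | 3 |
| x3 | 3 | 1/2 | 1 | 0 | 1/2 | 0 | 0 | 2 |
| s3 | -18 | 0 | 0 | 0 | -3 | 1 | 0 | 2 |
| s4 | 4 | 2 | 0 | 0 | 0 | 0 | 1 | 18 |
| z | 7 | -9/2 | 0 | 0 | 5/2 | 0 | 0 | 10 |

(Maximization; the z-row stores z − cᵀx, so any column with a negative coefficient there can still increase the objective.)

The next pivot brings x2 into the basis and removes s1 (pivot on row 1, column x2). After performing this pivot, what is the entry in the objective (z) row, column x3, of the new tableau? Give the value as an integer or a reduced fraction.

0

Pivot element is row 1, column x2: 1.
Normalize row 1: new (row 1, x3) = 0/1 = 0.
z-row ← z-row − (-9/2)·(new row 1): 0 − (-9/2)·0 = 0.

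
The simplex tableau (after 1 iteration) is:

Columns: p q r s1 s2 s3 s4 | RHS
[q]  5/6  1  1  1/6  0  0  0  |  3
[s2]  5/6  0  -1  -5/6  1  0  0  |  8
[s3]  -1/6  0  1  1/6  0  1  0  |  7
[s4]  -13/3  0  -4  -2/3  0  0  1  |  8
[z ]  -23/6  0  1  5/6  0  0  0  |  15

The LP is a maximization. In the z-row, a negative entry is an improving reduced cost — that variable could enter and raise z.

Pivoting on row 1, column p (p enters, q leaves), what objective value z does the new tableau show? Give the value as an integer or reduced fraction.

Minimum ratio for p: 3/(5/6) = 18/5.
z changes by −(z-row coeff of p)·ratio = −(-23/6)·(18/5) = 69/5.
New z = 15 + (69/5) = 144/5.

144/5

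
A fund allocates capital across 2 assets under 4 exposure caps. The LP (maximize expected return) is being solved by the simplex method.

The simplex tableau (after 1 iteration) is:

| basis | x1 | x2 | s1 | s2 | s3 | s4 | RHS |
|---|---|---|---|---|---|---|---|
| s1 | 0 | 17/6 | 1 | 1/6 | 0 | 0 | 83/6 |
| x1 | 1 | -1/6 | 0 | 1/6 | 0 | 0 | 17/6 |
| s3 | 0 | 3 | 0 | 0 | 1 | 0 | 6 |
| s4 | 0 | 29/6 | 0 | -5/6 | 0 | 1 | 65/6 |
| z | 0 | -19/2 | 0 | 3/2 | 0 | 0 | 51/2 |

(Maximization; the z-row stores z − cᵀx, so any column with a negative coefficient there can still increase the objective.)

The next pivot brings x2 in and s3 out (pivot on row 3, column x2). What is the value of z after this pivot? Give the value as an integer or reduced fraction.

Minimum ratio for x2: 6/3 = 2.
z changes by −(z-row coeff of x2)·ratio = −(-19/2)·2 = 19.
New z = 51/2 + 19 = 89/2.

89/2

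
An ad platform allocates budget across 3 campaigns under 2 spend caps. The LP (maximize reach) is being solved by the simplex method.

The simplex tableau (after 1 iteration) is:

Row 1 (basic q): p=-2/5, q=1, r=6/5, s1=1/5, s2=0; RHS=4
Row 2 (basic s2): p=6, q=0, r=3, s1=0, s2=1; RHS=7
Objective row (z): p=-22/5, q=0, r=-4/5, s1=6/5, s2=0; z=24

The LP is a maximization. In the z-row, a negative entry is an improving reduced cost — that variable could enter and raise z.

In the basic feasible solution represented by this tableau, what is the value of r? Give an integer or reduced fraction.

0

r is nonbasic (not in the basis column), so its value in the current BFS is 0.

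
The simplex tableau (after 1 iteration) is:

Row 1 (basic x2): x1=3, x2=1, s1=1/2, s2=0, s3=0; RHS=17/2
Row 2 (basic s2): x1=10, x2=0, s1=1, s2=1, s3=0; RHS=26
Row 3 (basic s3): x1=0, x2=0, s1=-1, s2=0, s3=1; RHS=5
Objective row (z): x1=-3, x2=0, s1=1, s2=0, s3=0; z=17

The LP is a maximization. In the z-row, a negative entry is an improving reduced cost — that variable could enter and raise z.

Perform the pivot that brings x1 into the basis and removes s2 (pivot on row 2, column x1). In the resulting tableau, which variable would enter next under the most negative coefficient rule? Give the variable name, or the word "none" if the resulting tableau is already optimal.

none

Pivot element 10. New z-row = old z-row − (-3)·(row 2/10).
Updated z-row coefficients: x1: 0, x2: 0, s1: 13/10, s2: 3/10, s3: 0.
No coefficient is strictly negative; the tableau after this pivot is optimal.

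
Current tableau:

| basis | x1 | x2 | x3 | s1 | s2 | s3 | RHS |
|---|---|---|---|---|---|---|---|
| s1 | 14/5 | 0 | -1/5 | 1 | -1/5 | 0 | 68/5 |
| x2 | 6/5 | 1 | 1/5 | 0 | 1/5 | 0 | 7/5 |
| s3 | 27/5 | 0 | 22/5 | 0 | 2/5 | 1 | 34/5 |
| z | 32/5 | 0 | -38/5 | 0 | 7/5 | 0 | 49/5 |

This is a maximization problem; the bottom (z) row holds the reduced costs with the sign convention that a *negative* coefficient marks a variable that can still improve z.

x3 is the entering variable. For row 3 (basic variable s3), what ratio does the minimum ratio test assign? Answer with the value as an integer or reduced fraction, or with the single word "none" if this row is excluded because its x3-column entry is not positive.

Ratio = RHS / (x3 entry) = (34/5) / (22/5) = 17/11.

17/11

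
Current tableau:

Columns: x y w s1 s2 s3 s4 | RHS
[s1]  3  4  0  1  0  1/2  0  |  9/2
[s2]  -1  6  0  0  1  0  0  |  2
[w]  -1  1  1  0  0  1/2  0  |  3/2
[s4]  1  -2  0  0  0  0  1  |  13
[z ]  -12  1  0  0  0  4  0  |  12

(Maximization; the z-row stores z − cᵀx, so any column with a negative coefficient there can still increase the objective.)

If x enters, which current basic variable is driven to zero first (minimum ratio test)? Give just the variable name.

Ratios: row 1 (s1): (9/2)/3 = 3/2; row 2 (s2): entry -1 ≤ 0, skip; row 3 (w): entry -1 ≤ 0, skip; row 4 (s4): 13/1 = 13.
Minimum ratio 3/2 is in the s1 row, so s1 leaves.

s1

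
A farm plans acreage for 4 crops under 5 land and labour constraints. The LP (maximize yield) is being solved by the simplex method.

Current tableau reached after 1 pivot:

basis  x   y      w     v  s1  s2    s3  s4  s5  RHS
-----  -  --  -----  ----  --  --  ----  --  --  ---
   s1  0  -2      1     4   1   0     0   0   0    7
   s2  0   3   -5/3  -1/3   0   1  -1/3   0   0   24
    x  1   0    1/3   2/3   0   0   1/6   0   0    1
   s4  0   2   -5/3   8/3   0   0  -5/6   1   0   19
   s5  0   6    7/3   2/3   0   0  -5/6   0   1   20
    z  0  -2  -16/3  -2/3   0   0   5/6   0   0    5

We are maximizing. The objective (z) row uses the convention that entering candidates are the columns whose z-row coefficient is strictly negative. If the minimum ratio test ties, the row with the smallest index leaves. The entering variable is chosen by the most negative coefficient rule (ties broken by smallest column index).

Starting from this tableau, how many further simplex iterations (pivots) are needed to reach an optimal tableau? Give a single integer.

2

pivot: w in, x out → z = 21
pivot: y in, s5 out → z = 76/3
No improving column remains; optimal.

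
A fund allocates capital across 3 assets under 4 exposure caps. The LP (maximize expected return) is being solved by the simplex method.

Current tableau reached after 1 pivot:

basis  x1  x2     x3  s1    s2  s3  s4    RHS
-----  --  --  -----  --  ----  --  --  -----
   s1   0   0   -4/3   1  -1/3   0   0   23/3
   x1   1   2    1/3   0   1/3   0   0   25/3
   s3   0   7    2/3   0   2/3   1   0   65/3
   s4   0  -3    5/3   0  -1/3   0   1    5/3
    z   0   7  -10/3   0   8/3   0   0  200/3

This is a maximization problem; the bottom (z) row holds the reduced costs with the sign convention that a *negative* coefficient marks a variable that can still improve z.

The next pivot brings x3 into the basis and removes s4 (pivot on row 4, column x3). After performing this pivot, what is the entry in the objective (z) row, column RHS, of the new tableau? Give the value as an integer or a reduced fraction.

Pivot element is row 4, column x3: 5/3.
Normalize row 4: new (row 4, RHS) = (5/3)/(5/3) = 1.
z-row ← z-row − (-10/3)·(new row 4): 200/3 − (-10/3)·1 = 70.

70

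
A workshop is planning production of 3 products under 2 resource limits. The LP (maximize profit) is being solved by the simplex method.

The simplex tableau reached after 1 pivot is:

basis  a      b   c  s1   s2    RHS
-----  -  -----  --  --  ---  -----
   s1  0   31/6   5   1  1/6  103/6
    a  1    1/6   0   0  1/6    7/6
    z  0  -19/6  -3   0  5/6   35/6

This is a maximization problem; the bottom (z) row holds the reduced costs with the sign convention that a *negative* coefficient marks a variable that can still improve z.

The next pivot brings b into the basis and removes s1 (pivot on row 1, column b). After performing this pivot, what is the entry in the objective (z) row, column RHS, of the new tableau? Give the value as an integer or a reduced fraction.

507/31

Pivot element is row 1, column b: 31/6.
Normalize row 1: new (row 1, RHS) = (103/6)/(31/6) = 103/31.
z-row ← z-row − (-19/6)·(new row 1): 35/6 − (-19/6)·(103/31) = 507/31.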